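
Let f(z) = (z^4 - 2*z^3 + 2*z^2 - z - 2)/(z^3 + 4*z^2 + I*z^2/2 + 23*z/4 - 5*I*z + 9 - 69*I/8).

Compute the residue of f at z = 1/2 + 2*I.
-27/208 - 135*I/208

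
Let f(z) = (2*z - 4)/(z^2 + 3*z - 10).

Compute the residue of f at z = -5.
2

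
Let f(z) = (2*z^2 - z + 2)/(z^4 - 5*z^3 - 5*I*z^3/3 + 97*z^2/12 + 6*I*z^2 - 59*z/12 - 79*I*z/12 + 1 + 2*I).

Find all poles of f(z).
{1/2, 1 + I, 3/2, 2 + 2*I/3}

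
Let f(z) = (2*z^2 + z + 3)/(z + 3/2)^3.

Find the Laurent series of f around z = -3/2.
Put w = z - (-3/2), i.e. z = w - 3/2. The denominator is w^3, so it suffices to rewrite the numerator in powers of w.

P(z) = 2*z^2 + z + 3
P(w - 3/2) = 6 - 5*w + 2*w^2

Dividing each term by w^3:
  f = 6/w^3 - 5/w^2 + 2/w

Substituting back w = z + 3/2:
  f(z) = 6/(z + 3/2)^3 - 5/(z + 3/2)^2 + 2/(z + 3/2)

The series is finite because the numerator is a polynomial; the negative powers form the principal part, and the coefficient of 1/(z + 3/2) gives Res(f, -3/2) = 2.

Final answer: 6/(z + 3/2)^3 - 5/(z + 3/2)^2 + 2/(z + 3/2)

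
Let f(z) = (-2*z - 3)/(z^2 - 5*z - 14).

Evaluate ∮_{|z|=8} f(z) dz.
By the residue theorem, ∮_C f(z) dz = 2πi · (sum of the residues of f at the poles inside |z| = 8).

The denominator factors as (z + 2)*(z - 7), so the singularities of f are simple poles at z = -2, z = 7.
  |-2|² = 4 < 64 = 8², so this pole is inside the contour.
  |7|² = 49 < 64 = 8², so this pole is inside the contour.

With P(z) = -2*z - 3 and Q(z) = z^2 - 5*z - 14, each pole is simple, so Res(f, z₀) = P(z₀)/Q'(z₀) with Q'(z) = 2*z - 5.
  Res(f, -2) = P(-2)/Q'(-2) = (1)/(-9) = -1/9
  Res(f, 7) = P(7)/Q'(7) = (-17)/(9) = -17/9

Sum of residues inside C: -2
∮_C f(z) dz = 2πi · (-2) = -4*I*pi

Final answer: -4*I*pi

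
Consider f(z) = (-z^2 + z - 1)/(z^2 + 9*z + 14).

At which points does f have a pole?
The singularities of f are the zeros of the denominator. Factoring,
  z^2 + 9*z + 14 = (z + 2)*(z + 7)
so the candidates are z = -2, z = -7.

Check the numerator P(z) = -z^2 + z - 1 at each one:
  P(-2) = -7 ≠ 0, so z = -2 is a (simple) pole.
  P(-7) = -57 ≠ 0, so z = -7 is a (simple) pole.

Poles of f: {-7, -2}

Final answer: {-7, -2}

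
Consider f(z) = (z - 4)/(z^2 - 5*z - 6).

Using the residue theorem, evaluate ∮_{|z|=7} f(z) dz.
2*I*pi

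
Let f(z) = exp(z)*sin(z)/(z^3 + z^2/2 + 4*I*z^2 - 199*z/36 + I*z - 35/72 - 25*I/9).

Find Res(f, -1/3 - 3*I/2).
Write f(z) = P(z)/Q(z) with P(z) = exp(z)*sin(z) and Q(z) = z^3 + z^2/2 + 4*I*z^2 - 199*z/36 + I*z - 35/72 - 25*I/9.
The denominator factors as Q(z) = (z + 2/3 + 3*I/2)*(z + 1/3 + 3*I/2)*(z - 1/2 + I), so z = -1/3 - 3*I/2 is a simple zero of Q and P is analytic there; z = -1/3 - 3*I/2 is therefore a simple pole and
  Res(f, z₀) = P(z₀)/Q'(z₀).

Q'(z) = 3*z^2 + z + 8*I*z - 199/36 + I, so Q'(-1/3 - 3*I/2) = -5/18 - I/6.
P(-1/3 - 3*I/2) = -exp(-1/3 - 3*I/2)*sin(1/3 + 3*I/2).

Res(f, -1/3 - 3*I/2) = (-exp(-1/3 - 3*I/2)*sin(1/3 + 3*I/2))/(-5/18 - I/6) = (45/17 - 27*I/17)*exp(-1/3 - 3*I/2)*sin(1/3 + 3*I/2)

Final answer: (45/17 - 27*I/17)*exp(-1/3 - 3*I/2)*sin(1/3 + 3*I/2)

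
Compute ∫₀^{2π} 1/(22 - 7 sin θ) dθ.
2*sqrt(435)*pi/435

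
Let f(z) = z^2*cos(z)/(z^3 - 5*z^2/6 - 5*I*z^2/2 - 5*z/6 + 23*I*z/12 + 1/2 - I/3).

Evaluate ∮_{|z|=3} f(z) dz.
pi*(-21/85 - 33*I/85)*cos(1/2) + pi*(-15/17 + 11*I/85)*cos(1/3 + I/2) + pi*(96/85 + 192*I/85)*cosh(2)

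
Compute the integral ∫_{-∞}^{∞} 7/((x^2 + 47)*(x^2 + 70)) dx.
Let f(z) = 7/((z^2 + 47)*(z^2 + 70)). The denominator has no real zeros and deg Q - deg P = 4 ≥ 2, so the integral of f over the upper semicircle |z| = R tends to 0 as R → ∞. Closing the contour in the upper half-plane,
  ∫_{-∞}^{∞} f(x) dx = 2πi · Σ Res(f, z_k)  over the poles with Im z_k > 0.

Zeros of the denominator: z^2 + 70 = 0 gives z = ±sqrt(70)*I; z^2 + 47 = 0 gives z = ±sqrt(47)*I.
Upper half-plane: z = sqrt(47)*I, z = sqrt(70)*I (simple).

Each pole is a simple zero of Q(z) = z^4 + 117*z^2 + 3290, so Res(f, z₀) = P(z₀)/Q'(z₀) with P(z) = 7, Q'(z) = 4*z^3 + 234*z:
  Res(f, sqrt(47)*I) = (7)/(46*sqrt(47)*I) = -7*sqrt(47)*I/2162
  Res(f, sqrt(70)*I) = (7)/(-46*sqrt(70)*I) = sqrt(70)*I/460

Sum of residues: I*(-70*sqrt(47) + 47*sqrt(70))/21620
∫_{-∞}^{∞} f(x) dx = 2πi · (I*(-70*sqrt(47) + 47*sqrt(70))/21620) = pi*(-47*sqrt(70) + 70*sqrt(47))/10810

Final answer: pi*(-47*sqrt(70) + 70*sqrt(47))/10810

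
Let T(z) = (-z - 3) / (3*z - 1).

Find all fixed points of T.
{-I, I}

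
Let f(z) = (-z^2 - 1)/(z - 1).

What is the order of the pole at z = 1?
Factor the denominator:
  z - 1 = (z - 1)

The numerator P(z) = -z^2 - 1 has P(1) = -2 ≠ 0, so no factor of (z - 1) cancels.
Near z = 1 we can therefore write f(z) = g(z)/(z - 1) with g analytic at 1 and g(1) ≠ 0 (g is just the numerator).

Hence z = 1 is a pole of order 1.

Final answer: 1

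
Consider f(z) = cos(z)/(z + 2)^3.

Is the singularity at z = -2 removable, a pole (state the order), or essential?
pole of order 3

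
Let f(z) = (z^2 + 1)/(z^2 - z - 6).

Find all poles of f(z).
The singularities of f are the zeros of the denominator. Factoring,
  z^2 - z - 6 = (z - 3)*(z + 2)
so the candidates are z = 3, z = -2.

Check the numerator P(z) = z^2 + 1 at each one:
  P(3) = 10 ≠ 0, so z = 3 is a (simple) pole.
  P(-2) = 5 ≠ 0, so z = -2 is a (simple) pole.

Poles of f: {-2, 3}

Final answer: {-2, 3}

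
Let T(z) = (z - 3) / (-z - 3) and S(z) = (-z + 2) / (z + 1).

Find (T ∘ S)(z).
(T ∘ S)(z) = T(S(z)) = ((1)*S(z) + (-3))/((-1)*S(z) + (-3)). Multiply numerator and denominator by z + 1:
  numerator:   (1)*(-z + 2) + (-3)*(z + 1) = -4*z - 1
  denominator: (-1)*(-z + 2) + (-3)*(z + 1) = -2*z - 5
(T ∘ S)(z) = (-4*z - 1)/(-2*z - 5) = (4*z + 1)/(2*z + 5)

Final answer: (4*z + 1)/(2*z + 5)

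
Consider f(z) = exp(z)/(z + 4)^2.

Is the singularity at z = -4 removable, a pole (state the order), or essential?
pole of order 2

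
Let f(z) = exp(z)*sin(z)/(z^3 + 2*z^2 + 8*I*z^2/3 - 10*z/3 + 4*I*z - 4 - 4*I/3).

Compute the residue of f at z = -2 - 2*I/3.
Write f(z) = P(z)/Q(z) with P(z) = exp(z)*sin(z) and Q(z) = z^3 + 2*z^2 + 8*I*z^2/3 - 10*z/3 + 4*I*z - 4 - 4*I/3.
The denominator factors as Q(z) = (z - 1 + I)*(z + 2 + 2*I/3)*(z + 1 + I), so z = -2 - 2*I/3 is a simple zero of Q and P is analytic there; z = -2 - 2*I/3 is therefore a simple pole and
  Res(f, z₀) = P(z₀)/Q'(z₀).

Q'(z) = 3*z^2 + 4*z + 16*I*z/3 - 10/3 + 4*I, so Q'(-2 - 2*I/3) = 26/9 - 4*I/3.
P(-2 - 2*I/3) = -exp(-2 - 2*I/3)*sin(2 + 2*I/3).

Res(f, -2 - 2*I/3) = (-exp(-2 - 2*I/3)*sin(2 + 2*I/3))/(26/9 - 4*I/3) = (-117/410 - 27*I/205)*exp(-2 - 2*I/3)*sin(2 + 2*I/3)

Final answer: (-117/410 - 27*I/205)*exp(-2 - 2*I/3)*sin(2 + 2*I/3)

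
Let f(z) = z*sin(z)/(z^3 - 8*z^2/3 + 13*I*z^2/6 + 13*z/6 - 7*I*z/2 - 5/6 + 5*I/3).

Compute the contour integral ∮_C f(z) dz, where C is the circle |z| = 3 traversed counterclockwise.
By the residue theorem, ∮_C f(z) dz = 2πi · (sum of the residues of f at the poles inside |z| = 3).

The denominator factors as (z - 2/3 - I/3)*(z - 1 + I/2)*(z - 1 + 2*I), so the singularities of f are simple poles at z = 2/3 + I/3, z = 1 - I/2, z = 1 - 2*I.
  |2/3 + I/3|² = 5/9 < 9 = 3², so this pole is inside the contour.
  |1 - I/2|² = 5/4 < 9 = 3², so this pole is inside the contour.
  |1 - 2*I|² = 5 < 9 = 3², so this pole is inside the contour.

With P(z) = z*sin(z) and Q(z) = z^3 - 8*z^2/3 + 13*I*z^2/6 + 13*z/6 - 7*I*z/2 - 5/6 + 5*I/3, each pole is simple, so Res(f, z₀) = P(z₀)/Q'(z₀) with Q'(z) = 3*z^2 - 16*z/3 + 13*I*z/3 + 13/6 - 7*I/2.
  Res(f, 2/3 + I/3) = P(2/3 + I/3)/Q'(2/3 + I/3) = ((2/3 + I/3)*sin(2/3 + I/3))/(-11/6 - 19*I/18) = (-51/145 + 3*I/145)*sin(2/3 + I/3)
  Res(f, 1 - I/2) = P(1 - I/2)/Q'(1 - I/2) = ((1 - I/2)*sin(1 - I/2))/(5/4 + I/2) = (16/29 - 18*I/29)*sin(1 - I/2)
  Res(f, 1 - 2*I) = P(1 - 2*I)/Q'(1 - 2*I) = ((1 - 2*I)*sin(1 - 2*I))/(-7/2 - I/2) = (-1/5 + 3*I/5)*sin(1 - 2*I)

Sum of residues inside C: (16/29 - 18*I/29)*sin(1 - I/2) + (-51/145 + 3*I/145)*sin(2/3 + I/3) + (-1/5 + 3*I/5)*sin(1 - 2*I)
∮_C f(z) dz = 2πi · ((16/29 - 18*I/29)*sin(1 - I/2) + (-51/145 + 3*I/145)*sin(2/3 + I/3) + (-1/5 + 3*I/5)*sin(1 - 2*I)) = pi*(-6/145 - 102*I/145)*sin(2/3 + I/3) + pi*(36/29 + 32*I/29)*sin(1 - I/2) + pi*(-6/5 - 2*I/5)*sin(1 - 2*I)

Final answer: pi*(-6/145 - 102*I/145)*sin(2/3 + I/3) + pi*(36/29 + 32*I/29)*sin(1 - I/2) + pi*(-6/5 - 2*I/5)*sin(1 - 2*I)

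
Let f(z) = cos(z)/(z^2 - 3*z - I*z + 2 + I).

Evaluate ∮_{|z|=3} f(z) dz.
By the residue theorem, ∮_C f(z) dz = 2πi · (sum of the residues of f at the poles inside |z| = 3).

The denominator factors as (z - 1)*(z - 2 - I), so the singularities of f are simple poles at z = 1, z = 2 + I.
  |1|² = 1 < 9 = 3², so this pole is inside the contour.
  |2 + I|² = 5 < 9 = 3², so this pole is inside the contour.

With P(z) = cos(z) and Q(z) = z^2 - 3*z - I*z + 2 + I, each pole is simple, so Res(f, z₀) = P(z₀)/Q'(z₀) with Q'(z) = 2*z - 3 - I.
  Res(f, 1) = P(1)/Q'(1) = (cos(1))/(-1 - I) = (-1/2 + I/2)*cos(1)
  Res(f, 2 + I) = P(2 + I)/Q'(2 + I) = (cos(2 + I))/(1 + I) = (1/2 - I/2)*cos(2 + I)

Sum of residues inside C: (1/2 - I/2)*cos(2 + I) + (-1/2 + I/2)*cos(1)
∮_C f(z) dz = 2πi · ((1/2 - I/2)*cos(2 + I) + (-1/2 + I/2)*cos(1)) = pi*(1 + I)*cos(2 + I) + pi*(-1 - I)*cos(1)

Final answer: pi*(1 + I)*cos(2 + I) + pi*(-1 - I)*cos(1)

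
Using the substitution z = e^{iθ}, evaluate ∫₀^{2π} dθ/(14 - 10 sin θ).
sqrt(6)*pi/12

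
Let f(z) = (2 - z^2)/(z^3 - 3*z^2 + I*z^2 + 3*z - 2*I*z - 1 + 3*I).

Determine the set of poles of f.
The singularities of f are the zeros of the denominator. Factoring,
  z^3 - 3*z^2 + I*z^2 + 3*z - 2*I*z - 1 + 3*I = (z - 2 + I)*(z - 1 - I)*(z + I)
so the candidates are z = 2 - I, z = 1 + I, z = -I.

Check the numerator P(z) = 2 - z^2 at each one:
  P(2 - I) = -1 + 4*I ≠ 0, so z = 2 - I is a (simple) pole.
  P(1 + I) = 2 - 2*I ≠ 0, so z = 1 + I is a (simple) pole.
  P(-I) = 3 ≠ 0, so z = -I is a (simple) pole.

Poles of f: {-I, 1 + I, 2 - I}

Final answer: {-I, 1 + I, 2 - I}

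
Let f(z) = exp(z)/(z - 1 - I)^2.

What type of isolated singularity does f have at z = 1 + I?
Write f(z) = g(z)/(z - 1 - I)^2 with g(z) = exp(z).
g is entire and g(1 + I) = exp(1 + I) ≠ 0, so no factor of (z - 1 - I) cancels: the Laurent expansion of f about z = 1 + I starts at the power -2, i.e. lim_{z→z₀} (z - z₀)^2 f(z) = exp(1 + I) is finite and nonzero.
So z = 1 + I is a pole of order 2.

Final answer: pole of order 2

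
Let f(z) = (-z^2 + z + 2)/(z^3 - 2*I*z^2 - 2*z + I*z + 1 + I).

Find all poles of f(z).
The singularities of f are the zeros of the denominator. Factoring,
  z^3 - 2*I*z^2 - 2*z + I*z + 1 + I = (z + 1 - I)*(z - I)*(z - 1)
so the candidates are z = -1 + I, z = I, z = 1.

Check the numerator P(z) = -z^2 + z + 2 at each one:
  P(-1 + I) = 1 + 3*I ≠ 0, so z = -1 + I is a (simple) pole.
  P(I) = 3 + I ≠ 0, so z = I is a (simple) pole.
  P(1) = 2 ≠ 0, so z = 1 is a (simple) pole.

Poles of f: {-1 + I, I, 1}

Final answer: {-1 + I, I, 1}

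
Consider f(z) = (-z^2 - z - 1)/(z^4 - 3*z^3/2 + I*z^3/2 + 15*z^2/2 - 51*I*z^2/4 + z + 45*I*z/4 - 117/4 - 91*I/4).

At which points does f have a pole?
The singularities of f are the zeros of the denominator. Factoring,
  z^4 - 3*z^3/2 + I*z^3/2 + 15*z^2/2 - 51*I*z^2/4 + z + 45*I*z/4 - 117/4 - 91*I/4 = (z - 3/2 - I)*(z - 2 - 3*I)*(z + 1 + 3*I)*(z + 1 + 3*I/2)
so the candidates are z = 3/2 + I, z = 2 + 3*I, z = -1 - 3*I, z = -1 - 3*I/2.

Check the numerator P(z) = -z^2 - z - 1 at each one:
  P(3/2 + I) = -15/4 - 4*I ≠ 0, so z = 3/2 + I is a (simple) pole.
  P(2 + 3*I) = 2 - 15*I ≠ 0, so z = 2 + 3*I is a (simple) pole.
  P(-1 - 3*I) = 8 - 3*I ≠ 0, so z = -1 - 3*I is a (simple) pole.
  P(-1 - 3*I/2) = 5/4 - 3*I/2 ≠ 0, so z = -1 - 3*I/2 is a (simple) pole.

Poles of f: {-1 - 3*I, -1 - 3*I/2, 3/2 + I, 2 + 3*I}

Final answer: {-1 - 3*I, -1 - 3*I/2, 3/2 + I, 2 + 3*I}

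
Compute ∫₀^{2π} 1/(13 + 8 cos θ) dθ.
Let J = ∫₀^{2π} dθ/(13 + 8 cos θ).
Put z = e^{iθ}: then cos θ = (z + 1/z)/2, dθ = dz/(iz), and z runs once counterclockwise around |z| = 1:
  J = ∮_{|z|=1} 1/(13 + 8*(z + 1/z)/2) · dz/(iz) = (2/i) ∮_{|z|=1} dz/(8*z^2 + 26*z + 8).
The roots of 8*z^2 + 26*z + 8 are z = (-13 ± sqrt(13^2 - 8^2))/8, with sqrt(105) = sqrt(105); their product is 1, so only z₊ = -13/8 + sqrt(105)/8 lies inside the unit circle (z₋ = -13/8 - sqrt(105)/8 lies outside).
z₊ is a simple zero of q(z) = 8*z^2 + 26*z + 8, so Res(1/q, z₊) = 1/q'(z₊) with q'(z) = 16*z + 26; and q'(z₊) = 8*(z₊ - z₋) = 2*sqrt(105).
Therefore J = (2/i) · 2πi · 1/(2*sqrt(105)) = 2*pi/(sqrt(105)) = 2*sqrt(105)*pi/105

Final answer: 2*sqrt(105)*pi/105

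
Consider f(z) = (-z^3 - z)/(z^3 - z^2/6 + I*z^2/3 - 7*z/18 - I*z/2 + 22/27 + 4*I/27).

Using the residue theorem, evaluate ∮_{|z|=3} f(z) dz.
By the residue theorem, ∮_C f(z) dz = 2πi · (sum of the residues of f at the poles inside |z| = 3).

The denominator factors as (z + 1 + I/3)*(z - 1/2 + 2*I/3)*(z - 2/3 - 2*I/3), so the singularities of f are simple poles at z = -1 - I/3, z = 1/2 - 2*I/3, z = 2/3 + 2*I/3.
  |-1 - I/3|² = 10/9 < 9 = 3², so this pole is inside the contour.
  |1/2 - 2*I/3|² = 25/36 < 9 = 3², so this pole is inside the contour.
  |2/3 + 2*I/3|² = 8/9 < 9 = 3², so this pole is inside the contour.

With P(z) = -z^3 - z and Q(z) = z^3 - z^2/6 + I*z^2/3 - 7*z/18 - I*z/2 + 22/27 + 4*I/27, each pole is simple, so Res(f, z₀) = P(z₀)/Q'(z₀) with Q'(z) = 3*z^2 - z/3 + 2*I*z/3 - 7/18 - I/2.
  Res(f, -1 - I/3) = P(-1 - I/3)/Q'(-1 - I/3) = (5/3 + 35*I/27)/(17/6 + 17*I/18) = 2/3 + 4*I/17
  Res(f, 1/2 - 2*I/3) = P(1/2 - 2*I/3)/Q'(1/2 - 2*I/3) = (1/24 + 47*I/54)/(-25/36 - 35*I/18) = -2677/6630 - 407*I/3315
  Res(f, 2/3 + 2*I/3) = P(2/3 + 2*I/3)/Q'(2/3 + 2*I/3) = (-2/27 - 34*I/27)/(-19/18 + 43*I/18) = -1424/3315 + 244*I/1105

Sum of residues inside C: -1/6 + I/3
∮_C f(z) dz = 2πi · (-1/6 + I/3) = pi*(-2/3 - I/3)

Final answer: pi*(-2/3 - I/3)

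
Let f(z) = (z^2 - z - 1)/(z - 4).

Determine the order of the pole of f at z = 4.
Factor the denominator:
  z - 4 = (z - 4)

The numerator P(z) = z^2 - z - 1 has P(4) = 11 ≠ 0, so no factor of (z - 4) cancels.
Near z = 4 we can therefore write f(z) = g(z)/(z - 4) with g analytic at 4 and g(4) ≠ 0 (g is just the numerator).

Hence z = 4 is a pole of order 1.

Final answer: 1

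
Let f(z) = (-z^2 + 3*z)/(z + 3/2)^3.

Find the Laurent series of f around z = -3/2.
Put w = z - (-3/2), i.e. z = w - 3/2. The denominator is w^3, so it suffices to rewrite the numerator in powers of w.

P(z) = -z^2 + 3*z
P(w - 3/2) = -27/4 + 6*w - w^2

Dividing each term by w^3:
  f = -27/(4*w^3) + 6/w^2 - 1/w

Substituting back w = z + 3/2:
  f(z) = -27/(4*(z + 3/2)^3) + 6/(z + 3/2)^2 - 1/(z + 3/2)

The series is finite because the numerator is a polynomial; the negative powers form the principal part, and the coefficient of 1/(z + 3/2) gives Res(f, -3/2) = -1.

Final answer: -27/(4*(z + 3/2)^3) + 6/(z + 3/2)^2 - 1/(z + 3/2)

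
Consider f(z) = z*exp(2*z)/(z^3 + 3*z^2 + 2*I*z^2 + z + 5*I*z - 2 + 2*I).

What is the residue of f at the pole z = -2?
Write f(z) = P(z)/Q(z) with P(z) = z*exp(2*z) and Q(z) = z^3 + 3*z^2 + 2*I*z^2 + z + 5*I*z - 2 + 2*I.
The denominator factors as Q(z) = (z + I)*(z + 2)*(z + 1 + I), so z = -2 is a simple zero of Q and P is analytic there; z = -2 is therefore a simple pole and
  Res(f, z₀) = P(z₀)/Q'(z₀).

Q'(z) = 3*z^2 + 6*z + 4*I*z + 1 + 5*I, so Q'(-2) = 1 - 3*I.
P(-2) = -2*exp(-4).

Res(f, -2) = (-2*exp(-4))/(1 - 3*I) = (-1/5 - 3*I/5)*exp(-4)

Final answer: (-1/5 - 3*I/5)*exp(-4)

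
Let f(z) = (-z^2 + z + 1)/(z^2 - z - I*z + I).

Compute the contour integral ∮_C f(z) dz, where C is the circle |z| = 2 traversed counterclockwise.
By the residue theorem, ∮_C f(z) dz = 2πi · (sum of the residues of f at the poles inside |z| = 2).

The denominator factors as (z - 1)*(z - I), so the singularities of f are simple poles at z = 1, z = I.
  |1|² = 1 < 4 = 2², so this pole is inside the contour.
  |I|² = 1 < 4 = 2², so this pole is inside the contour.

With P(z) = -z^2 + z + 1 and Q(z) = z^2 - z - I*z + I, each pole is simple, so Res(f, z₀) = P(z₀)/Q'(z₀) with Q'(z) = 2*z - 1 - I.
  Res(f, 1) = P(1)/Q'(1) = (1)/(1 - I) = 1/2 + I/2
  Res(f, I) = P(I)/Q'(I) = (2 + I)/(-1 + I) = -1/2 - 3*I/2

Sum of residues inside C: -I
∮_C f(z) dz = 2πi · (-I) = 2*pi

Final answer: 2*pi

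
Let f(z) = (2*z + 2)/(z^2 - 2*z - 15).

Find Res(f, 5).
Write f(z) = P(z)/Q(z) with P(z) = 2*z + 2 and Q(z) = z^2 - 2*z - 15.
The denominator factors as Q(z) = (z + 3)*(z - 5), so z = 5 is a simple zero of Q and P is analytic there; z = 5 is therefore a simple pole and
  Res(f, z₀) = P(z₀)/Q'(z₀).

Q'(z) = 2*z - 2, so Q'(5) = 8.
P(5) = 12.

Res(f, 5) = (12)/(8) = 3/2

Final answer: 3/2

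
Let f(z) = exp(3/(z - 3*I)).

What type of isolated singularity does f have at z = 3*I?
essential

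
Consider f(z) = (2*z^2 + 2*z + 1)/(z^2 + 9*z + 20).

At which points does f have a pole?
The singularities of f are the zeros of the denominator. Factoring,
  z^2 + 9*z + 20 = (z + 4)*(z + 5)
so the candidates are z = -4, z = -5.

Check the numerator P(z) = 2*z^2 + 2*z + 1 at each one:
  P(-4) = 25 ≠ 0, so z = -4 is a (simple) pole.
  P(-5) = 41 ≠ 0, so z = -5 is a (simple) pole.

Poles of f: {-5, -4}

Final answer: {-5, -4}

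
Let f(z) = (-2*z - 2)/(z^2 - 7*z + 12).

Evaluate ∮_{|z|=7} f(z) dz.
By the residue theorem, ∮_C f(z) dz = 2πi · (sum of the residues of f at the poles inside |z| = 7).

The denominator factors as (z - 3)*(z - 4), so the singularities of f are simple poles at z = 3, z = 4.
  |3|² = 9 < 49 = 7², so this pole is inside the contour.
  |4|² = 16 < 49 = 7², so this pole is inside the contour.

With P(z) = -2*z - 2 and Q(z) = z^2 - 7*z + 12, each pole is simple, so Res(f, z₀) = P(z₀)/Q'(z₀) with Q'(z) = 2*z - 7.
  Res(f, 3) = P(3)/Q'(3) = (-8)/(-1) = 8
  Res(f, 4) = P(4)/Q'(4) = (-10)/(1) = -10

Sum of residues inside C: -2
∮_C f(z) dz = 2πi · (-2) = -4*I*pi

Final answer: -4*I*pi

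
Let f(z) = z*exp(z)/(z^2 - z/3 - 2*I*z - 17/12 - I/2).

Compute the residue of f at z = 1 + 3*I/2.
Write f(z) = P(z)/Q(z) with P(z) = z*exp(z) and Q(z) = z^2 - z/3 - 2*I*z - 17/12 - I/2.
The denominator factors as Q(z) = (z + 2/3 - I/2)*(z - 1 - 3*I/2), so z = 1 + 3*I/2 is a simple zero of Q and P is analytic there; z = 1 + 3*I/2 is therefore a simple pole and
  Res(f, z₀) = P(z₀)/Q'(z₀).

Q'(z) = 2*z - 1/3 - 2*I, so Q'(1 + 3*I/2) = 5/3 + I.
P(1 + 3*I/2) = (1 + 3*I/2)*exp(1 + 3*I/2).

Res(f, 1 + 3*I/2) = ((1 + 3*I/2)*exp(1 + 3*I/2))/(5/3 + I) = (57/68 + 27*I/68)*exp(1 + 3*I/2)

Final answer: (57/68 + 27*I/68)*exp(1 + 3*I/2)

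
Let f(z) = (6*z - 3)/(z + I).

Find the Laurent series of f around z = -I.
Put w = z - (-I), i.e. z = w - I. The denominator is w, so it suffices to rewrite the numerator in powers of w.

P(z) = 6*z - 3
P(w - I) = -3 - 6*I + 6*w

Dividing each term by w:
  f = (-3 - 6*I)/w + 6

Substituting back w = z + I:
  f(z) = (-3 - 6*I)/(z + I) + 6

The series is finite because the numerator is a polynomial; the negative powers form the principal part, and the coefficient of 1/(z + I) gives Res(f, -I) = -3 - 6*I.

Final answer: (-3 - 6*I)/(z + I) + 6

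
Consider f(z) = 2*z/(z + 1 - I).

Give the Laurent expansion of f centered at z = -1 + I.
(-2 + 2*I)/(z + 1 - I) + 2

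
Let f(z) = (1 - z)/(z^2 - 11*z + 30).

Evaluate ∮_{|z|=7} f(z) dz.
By the residue theorem, ∮_C f(z) dz = 2πi · (sum of the residues of f at the poles inside |z| = 7).

The denominator factors as (z - 6)*(z - 5), so the singularities of f are simple poles at z = 6, z = 5.
  |6|² = 36 < 49 = 7², so this pole is inside the contour.
  |5|² = 25 < 49 = 7², so this pole is inside the contour.

With P(z) = 1 - z and Q(z) = z^2 - 11*z + 30, each pole is simple, so Res(f, z₀) = P(z₀)/Q'(z₀) with Q'(z) = 2*z - 11.
  Res(f, 6) = P(6)/Q'(6) = (-5)/(1) = -5
  Res(f, 5) = P(5)/Q'(5) = (-4)/(-1) = 4

Sum of residues inside C: -1
∮_C f(z) dz = 2πi · (-1) = -2*I*pi

Final answer: -2*I*pi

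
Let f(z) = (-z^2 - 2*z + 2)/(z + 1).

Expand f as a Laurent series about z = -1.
Put w = z - (-1), i.e. z = w - 1. The denominator is w, so it suffices to rewrite the numerator in powers of w.

P(z) = -z^2 - 2*z + 2
P(w - 1) = 3 - w^2

Dividing each term by w:
  f = 3/w - w

Substituting back w = z + 1:
  f(z) = 3/(z + 1) - (z + 1)

The series is finite because the numerator is a polynomial; the negative powers form the principal part, and the coefficient of 1/(z + 1) gives Res(f, -1) = 3.

Final answer: 3/(z + 1) - (z + 1)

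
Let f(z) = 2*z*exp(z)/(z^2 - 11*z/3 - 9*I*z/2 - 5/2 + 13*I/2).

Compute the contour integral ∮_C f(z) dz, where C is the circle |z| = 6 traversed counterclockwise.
By the residue theorem, ∮_C f(z) dz = 2πi · (sum of the residues of f at the poles inside |z| = 6).

The denominator factors as (z - 3 - 3*I)*(z - 2/3 - 3*I/2), so the singularities of f are simple poles at z = 3 + 3*I, z = 2/3 + 3*I/2.
  |3 + 3*I|² = 18 < 36 = 6², so this pole is inside the contour.
  |2/3 + 3*I/2|² = 97/36 < 36 = 6², so this pole is inside the contour.

With P(z) = 2*z*exp(z) and Q(z) = z^2 - 11*z/3 - 9*I*z/2 - 5/2 + 13*I/2, each pole is simple, so Res(f, z₀) = P(z₀)/Q'(z₀) with Q'(z) = 2*z - 11/3 - 9*I/2.
  Res(f, 3 + 3*I) = P(3 + 3*I)/Q'(3 + 3*I) = ((6 + 6*I)*exp(3 + 3*I))/(7/3 + 3*I/2) = (828/277 + 180*I/277)*exp(3 + 3*I)
  Res(f, 2/3 + 3*I/2) = P(2/3 + 3*I/2)/Q'(2/3 + 3*I/2) = ((4/3 + 3*I)*exp(2/3 + 3*I/2))/(-7/3 - 3*I/2) = (-274/277 - 180*I/277)*exp(2/3 + 3*I/2)

Sum of residues inside C: (828/277 + 180*I/277)*exp(3 + 3*I) + (-274/277 - 180*I/277)*exp(2/3 + 3*I/2)
∮_C f(z) dz = 2πi · ((828/277 + 180*I/277)*exp(3 + 3*I) + (-274/277 - 180*I/277)*exp(2/3 + 3*I/2)) = pi*(-360/277 + 1656*I/277)*exp(3 + 3*I) + pi*(360/277 - 548*I/277)*exp(2/3 + 3*I/2)

Final answer: pi*(-360/277 + 1656*I/277)*exp(3 + 3*I) + pi*(360/277 - 548*I/277)*exp(2/3 + 3*I/2)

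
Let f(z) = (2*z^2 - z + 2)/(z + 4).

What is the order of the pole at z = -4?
Factor the denominator:
  z + 4 = (z + 4)

The numerator P(z) = 2*z^2 - z + 2 has P(-4) = 38 ≠ 0, so no factor of (z + 4) cancels.
Near z = -4 we can therefore write f(z) = g(z)/(z + 4) with g analytic at -4 and g(-4) ≠ 0 (g is just the numerator).

Hence z = -4 is a pole of order 1.

Final answer: 1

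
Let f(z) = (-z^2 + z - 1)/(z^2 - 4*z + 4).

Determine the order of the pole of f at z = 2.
Factor the denominator:
  z^2 - 4*z + 4 = (z - 2)^2

The numerator P(z) = -z^2 + z - 1 has P(2) = -3 ≠ 0, so no factor of (z - 2) cancels.
Near z = 2 we can therefore write f(z) = g(z)/(z - 2)^2 with g analytic at 2 and g(2) ≠ 0 (g is just the numerator).

Hence z = 2 is a pole of order 2.

Final answer: 2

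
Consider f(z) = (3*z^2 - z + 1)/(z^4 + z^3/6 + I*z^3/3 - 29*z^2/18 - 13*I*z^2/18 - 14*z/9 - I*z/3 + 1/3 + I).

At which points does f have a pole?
The singularities of f are the zeros of the denominator. Factoring,
  z^4 + z^3/6 + I*z^3/3 - 29*z^2/18 - 13*I*z^2/18 - 14*z/9 - I*z/3 + 1/3 + I = (z + 1 - I/3)*(z + 1 + I)*(z - 3/2)*(z - 1/3 - I/3)
so the candidates are z = -1 + I/3, z = -1 - I, z = 3/2, z = 1/3 + I/3.

Check the numerator P(z) = 3*z^2 - z + 1 at each one:
  P(-1 + I/3) = 14/3 - 7*I/3 ≠ 0, so z = -1 + I/3 is a (simple) pole.
  P(-1 - I) = 2 + 7*I ≠ 0, so z = -1 - I is a (simple) pole.
  P(3/2) = 25/4 ≠ 0, so z = 3/2 is a (simple) pole.
  P(1/3 + I/3) = 2/3 + I/3 ≠ 0, so z = 1/3 + I/3 is a (simple) pole.

Poles of f: {-1 - I, -1 + I/3, 1/3 + I/3, 3/2}

Final answer: {-1 - I, -1 + I/3, 1/3 + I/3, 3/2}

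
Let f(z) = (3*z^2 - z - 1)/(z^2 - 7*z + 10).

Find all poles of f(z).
{2, 5}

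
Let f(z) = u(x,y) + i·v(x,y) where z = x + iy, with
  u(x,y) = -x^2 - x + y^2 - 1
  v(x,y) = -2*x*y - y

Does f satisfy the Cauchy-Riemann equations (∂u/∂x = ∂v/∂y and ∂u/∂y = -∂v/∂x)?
∂u/∂x = -2*x - 1
∂v/∂y = -2*x - 1
∂u/∂y = 2*y
∂v/∂x = -2*y
∂u/∂x = ∂v/∂y and ∂u/∂y = -∂v/∂x hold identically; f is analytic.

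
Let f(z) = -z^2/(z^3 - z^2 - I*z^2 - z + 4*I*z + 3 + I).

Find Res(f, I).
-1/4 - I/4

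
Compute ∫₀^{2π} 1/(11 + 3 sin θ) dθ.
Call the integral J. The integrand is 2π-periodic and we integrate over a full period, so shifting θ does not change the value (θ → θ + π/2 turns sin θ into cos θ). Hence
  J = ∫₀^{2π} dθ/(11 + 3 cos θ).
Put z = e^{iθ}: then cos θ = (z + 1/z)/2, dθ = dz/(iz), and z runs once counterclockwise around |z| = 1:
  J = ∮_{|z|=1} 1/(11 + 3*(z + 1/z)/2) · dz/(iz) = (2/i) ∮_{|z|=1} dz/(3*z^2 + 22*z + 3).
The roots of 3*z^2 + 22*z + 3 are z = (-11 ± sqrt(11^2 - 3^2))/3, with sqrt(112) = 4*sqrt(7); their product is 1, so only z₊ = -11/3 + 4*sqrt(7)/3 lies inside the unit circle (z₋ = -11/3 - 4*sqrt(7)/3 lies outside).
z₊ is a simple zero of q(z) = 3*z^2 + 22*z + 3, so Res(1/q, z₊) = 1/q'(z₊) with q'(z) = 6*z + 22; and q'(z₊) = 3*(z₊ - z₋) = 8*sqrt(7).
Therefore J = (2/i) · 2πi · 1/(8*sqrt(7)) = 2*pi/(4*sqrt(7)) = sqrt(7)*pi/14

Final answer: sqrt(7)*pi/14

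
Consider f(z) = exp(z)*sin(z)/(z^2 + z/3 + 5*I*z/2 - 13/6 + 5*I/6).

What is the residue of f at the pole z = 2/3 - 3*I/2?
(60/109 + 18*I/109)*exp(2/3 - 3*I/2)*sin(2/3 - 3*I/2)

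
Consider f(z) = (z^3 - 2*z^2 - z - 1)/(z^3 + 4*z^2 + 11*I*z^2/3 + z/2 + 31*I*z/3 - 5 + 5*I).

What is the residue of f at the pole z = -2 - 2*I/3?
Write f(z) = P(z)/Q(z) with P(z) = z^3 - 2*z^2 - z - 1 and Q(z) = z^3 + 4*z^2 + 11*I*z^2/3 + z/2 + 31*I*z/3 - 5 + 5*I.
The denominator factors as Q(z) = (z + 3/2 + 3*I/2)*(z + 2 + 2*I/3)*(z + 1/2 + 3*I/2), so z = -2 - 2*I/3 is a simple zero of Q and P is analytic there; z = -2 - 2*I/3 is therefore a simple pole and
  Res(f, z₀) = P(z₀)/Q'(z₀).

Q'(z) = 3*z^2 + 8*z + 22*I*z/3 + 1/2 + 31*I/3, so Q'(-2 - 2*I/3) = 1/18 - 5*I/3.
P(-2 - 2*I/3) = -103/9 - 334*I/27.

Res(f, -2 - 2*I/3) = (-103/9 - 334*I/27)/(1/18 - 5*I/3) = 6474/901 - 19208*I/2703

Final answer: 6474/901 - 19208*I/2703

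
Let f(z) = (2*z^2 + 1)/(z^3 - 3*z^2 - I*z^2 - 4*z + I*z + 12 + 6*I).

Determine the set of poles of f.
The singularities of f are the zeros of the denominator. Factoring,
  z^3 - 3*z^2 - I*z^2 - 4*z + I*z + 12 + 6*I = (z - 2 - I)*(z + 2)*(z - 3)
so the candidates are z = 2 + I, z = -2, z = 3.

Check the numerator P(z) = 2*z^2 + 1 at each one:
  P(2 + I) = 7 + 8*I ≠ 0, so z = 2 + I is a (simple) pole.
  P(-2) = 9 ≠ 0, so z = -2 is a (simple) pole.
  P(3) = 19 ≠ 0, so z = 3 is a (simple) pole.

Poles of f: {-2, 2 + I, 3}

Final answer: {-2, 2 + I, 3}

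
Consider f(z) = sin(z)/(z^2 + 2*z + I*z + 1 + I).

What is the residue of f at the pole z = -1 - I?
Write f(z) = P(z)/Q(z) with P(z) = sin(z) and Q(z) = z^2 + 2*z + I*z + 1 + I.
The denominator factors as Q(z) = (z + 1 + I)*(z + 1), so z = -1 - I is a simple zero of Q and P is analytic there; z = -1 - I is therefore a simple pole and
  Res(f, z₀) = P(z₀)/Q'(z₀).

Q'(z) = 2*z + 2 + I, so Q'(-1 - I) = -I.
P(-1 - I) = -sin(1 + I).

Res(f, -1 - I) = (-sin(1 + I))/(-I) = -I*sin(1 + I)

Final answer: -I*sin(1 + I)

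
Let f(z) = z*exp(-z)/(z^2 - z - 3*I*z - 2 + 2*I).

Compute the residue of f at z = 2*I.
(1 - I)*exp(-2*I)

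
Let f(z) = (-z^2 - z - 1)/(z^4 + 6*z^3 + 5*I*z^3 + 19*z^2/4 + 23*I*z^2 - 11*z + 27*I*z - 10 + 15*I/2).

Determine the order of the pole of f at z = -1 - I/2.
Factor the denominator:
  z^4 + 6*z^3 + 5*I*z^3 + 19*z^2/4 + 23*I*z^2 - 11*z + 27*I*z - 10 + 15*I/2 = (z + 1 + I/2)^2*(z + 3 + I)*(z + 1 + 3*I)

The numerator P(z) = -z^2 - z - 1 has P(-1 - I/2) = -3/4 - I/2 ≠ 0, so no factor of (z + 1 + I/2) cancels.
Near z = -1 - I/2 we can therefore write f(z) = g(z)/(z + 1 + I/2)^2 with g analytic at -1 - I/2 and g(-1 - I/2) ≠ 0 (g is the numerator divided by the remaining denominator factors).

Hence z = -1 - I/2 is a pole of order 2.

Final answer: 2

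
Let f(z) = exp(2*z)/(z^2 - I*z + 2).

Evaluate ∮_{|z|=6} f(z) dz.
By the residue theorem, ∮_C f(z) dz = 2πi · (sum of the residues of f at the poles inside |z| = 6).

The denominator factors as (z - 2*I)*(z + I), so the singularities of f are simple poles at z = 2*I, z = -I.
  |2*I|² = 4 < 36 = 6², so this pole is inside the contour.
  |-I|² = 1 < 36 = 6², so this pole is inside the contour.

With P(z) = exp(2*z) and Q(z) = z^2 - I*z + 2, each pole is simple, so Res(f, z₀) = P(z₀)/Q'(z₀) with Q'(z) = 2*z - I.
  Res(f, 2*I) = P(2*I)/Q'(2*I) = (exp(4*I))/(3*I) = -I*exp(4*I)/3
  Res(f, -I) = P(-I)/Q'(-I) = (exp(-2*I))/(-3*I) = I*exp(-2*I)/3

Sum of residues inside C: I*exp(-2*I)/3 - I*exp(4*I)/3
∮_C f(z) dz = 2πi · (I*exp(-2*I)/3 - I*exp(4*I)/3) = 2*pi*exp(4*I)/3 - 2*pi*exp(-2*I)/3

Final answer: 2*pi*exp(4*I)/3 - 2*pi*exp(-2*I)/3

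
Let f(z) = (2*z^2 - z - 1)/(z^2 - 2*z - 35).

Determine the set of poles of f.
{-5, 7}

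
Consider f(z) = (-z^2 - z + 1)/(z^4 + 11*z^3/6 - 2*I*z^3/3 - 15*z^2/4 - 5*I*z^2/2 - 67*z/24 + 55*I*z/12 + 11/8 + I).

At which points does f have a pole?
The singularities of f are the zeros of the denominator. Factoring,
  z^4 + 11*z^3/6 - 2*I*z^3/3 - 15*z^2/4 - 5*I*z^2/2 - 67*z/24 + 55*I*z/12 + 11/8 + I = (z - 3/2)*(z + 1/3 - 2*I/3)*(z + 3 + I/2)*(z - I/2)
so the candidates are z = 3/2, z = -1/3 + 2*I/3, z = -3 - I/2, z = I/2.

Check the numerator P(z) = -z^2 - z + 1 at each one:
  P(3/2) = -11/4 ≠ 0, so z = 3/2 is a (simple) pole.
  P(-1/3 + 2*I/3) = 5/3 - 2*I/9 ≠ 0, so z = -1/3 + 2*I/3 is a (simple) pole.
  P(-3 - I/2) = -19/4 - 5*I/2 ≠ 0, so z = -3 - I/2 is a (simple) pole.
  P(I/2) = 5/4 - I/2 ≠ 0, so z = I/2 is a (simple) pole.

Poles of f: {-3 - I/2, -1/3 + 2*I/3, I/2, 3/2}

Final answer: {-3 - I/2, -1/3 + 2*I/3, I/2, 3/2}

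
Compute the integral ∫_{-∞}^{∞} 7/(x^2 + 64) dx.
7*pi/8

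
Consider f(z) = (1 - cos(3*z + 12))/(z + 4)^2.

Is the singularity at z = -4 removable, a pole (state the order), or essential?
removable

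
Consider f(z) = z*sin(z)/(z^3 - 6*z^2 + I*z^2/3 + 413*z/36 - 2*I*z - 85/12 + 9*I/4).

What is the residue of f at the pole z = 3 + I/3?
Write f(z) = P(z)/Q(z) with P(z) = z*sin(z) and Q(z) = z^3 - 6*z^2 + I*z^2/3 + 413*z/36 - 2*I*z - 85/12 + 9*I/4.
The denominator factors as Q(z) = (z - 3/2 + 2*I/3)*(z - 3/2)*(z - 3 - I/3), so z = 3 + I/3 is a simple zero of Q and P is analytic there; z = 3 + I/3 is therefore a simple pole and
  Res(f, z₀) = P(z₀)/Q'(z₀).

Q'(z) = 3*z^2 - 12*z + 2*I*z/3 + 413/36 - 2*I, so Q'(3 + I/3) = 23/12 + 2*I.
P(3 + I/3) = (3 + I/3)*sin(3 + I/3).

Res(f, 3 + I/3) = ((3 + I/3)*sin(3 + I/3))/(23/12 + 2*I) = (924/1105 - 772*I/1105)*sin(3 + I/3)

Final answer: (924/1105 - 772*I/1105)*sin(3 + I/3)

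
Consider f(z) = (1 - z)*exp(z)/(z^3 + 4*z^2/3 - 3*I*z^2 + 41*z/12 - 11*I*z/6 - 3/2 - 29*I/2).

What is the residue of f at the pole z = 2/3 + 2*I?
Write f(z) = P(z)/Q(z) with P(z) = (1 - z)*exp(z) and Q(z) = z^3 + 4*z^2/3 - 3*I*z^2 + 41*z/12 - 11*I*z/6 - 3/2 - 29*I/2.
The denominator factors as Q(z) = (z - 2/3 - 2*I)*(z + 1/2 + 2*I)*(z + 3/2 - 3*I), so z = 2/3 + 2*I is a simple zero of Q and P is analytic there; z = 2/3 + 2*I is therefore a simple pole and
  Res(f, z₀) = P(z₀)/Q'(z₀).

Q'(z) = 3*z^2 + 8*z/3 - 6*I*z + 41/12 - 11*I/6, so Q'(2/3 + 2*I) = 235/36 + 15*I/2.
P(2/3 + 2*I) = (1/3 - 2*I)*exp(2/3 + 2*I).

Res(f, 2/3 + 2*I) = ((1/3 - 2*I)*exp(2/3 + 2*I))/(235/36 + 15*I/2) = (-3324/25625 - 4032*I/25625)*exp(2/3 + 2*I)

Final answer: (-3324/25625 - 4032*I/25625)*exp(2/3 + 2*I)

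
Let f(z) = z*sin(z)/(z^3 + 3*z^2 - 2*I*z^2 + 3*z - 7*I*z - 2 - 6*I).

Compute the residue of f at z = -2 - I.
Write f(z) = P(z)/Q(z) with P(z) = z*sin(z) and Q(z) = z^3 + 3*z^2 - 2*I*z^2 + 3*z - 7*I*z - 2 - 6*I.
The denominator factors as Q(z) = (z - 2*I)*(z + 1 - I)*(z + 2 + I), so z = -2 - I is a simple zero of Q and P is analytic there; z = -2 - I is therefore a simple pole and
  Res(f, z₀) = P(z₀)/Q'(z₀).

Q'(z) = 3*z^2 + 6*z - 4*I*z + 3 - 7*I, so Q'(-2 - I) = -4 + 7*I.
P(-2 - I) = (2 + I)*sin(2 + I).

Res(f, -2 - I) = ((2 + I)*sin(2 + I))/(-4 + 7*I) = (-1/65 - 18*I/65)*sin(2 + I)

Final answer: (-1/65 - 18*I/65)*sin(2 + I)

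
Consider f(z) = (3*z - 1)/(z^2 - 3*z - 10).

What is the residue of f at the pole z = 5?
2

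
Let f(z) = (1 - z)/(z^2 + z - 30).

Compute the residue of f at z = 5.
Write f(z) = P(z)/Q(z) with P(z) = 1 - z and Q(z) = z^2 + z - 30.
The denominator factors as Q(z) = (z + 6)*(z - 5), so z = 5 is a simple zero of Q and P is analytic there; z = 5 is therefore a simple pole and
  Res(f, z₀) = P(z₀)/Q'(z₀).

Q'(z) = 2*z + 1, so Q'(5) = 11.
P(5) = -4.

Res(f, 5) = (-4)/(11) = -4/11

Final answer: -4/11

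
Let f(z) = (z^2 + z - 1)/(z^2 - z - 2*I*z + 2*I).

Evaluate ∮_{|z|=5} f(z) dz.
By the residue theorem, ∮_C f(z) dz = 2πi · (sum of the residues of f at the poles inside |z| = 5).

The denominator factors as (z - 1)*(z - 2*I), so the singularities of f are simple poles at z = 1, z = 2*I.
  |1|² = 1 < 25 = 5², so this pole is inside the contour.
  |2*I|² = 4 < 25 = 5², so this pole is inside the contour.

With P(z) = z^2 + z - 1 and Q(z) = z^2 - z - 2*I*z + 2*I, each pole is simple, so Res(f, z₀) = P(z₀)/Q'(z₀) with Q'(z) = 2*z - 1 - 2*I.
  Res(f, 1) = P(1)/Q'(1) = (1)/(1 - 2*I) = 1/5 + 2*I/5
  Res(f, 2*I) = P(2*I)/Q'(2*I) = (-5 + 2*I)/(-1 + 2*I) = 9/5 + 8*I/5

Sum of residues inside C: 2 + 2*I
∮_C f(z) dz = 2πi · (2 + 2*I) = pi*(-4 + 4*I)

Final answer: pi*(-4 + 4*I)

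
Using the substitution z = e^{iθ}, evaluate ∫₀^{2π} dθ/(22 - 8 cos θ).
sqrt(105)*pi/105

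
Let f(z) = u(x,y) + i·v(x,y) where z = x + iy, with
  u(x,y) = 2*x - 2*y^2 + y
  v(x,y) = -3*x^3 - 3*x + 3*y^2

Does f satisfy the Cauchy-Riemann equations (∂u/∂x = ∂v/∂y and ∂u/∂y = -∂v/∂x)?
∂u/∂x = 2
∂v/∂y = 6*y
∂u/∂y = 1 - 4*y
∂v/∂x = -9*x^2 - 3
∂u/∂x ≠ ∂v/∂y and ∂u/∂y ≠ -∂v/∂x; the Cauchy-Riemann equations are not satisfied, so f is not analytic.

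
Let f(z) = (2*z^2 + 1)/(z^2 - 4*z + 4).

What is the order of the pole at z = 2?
Factor the denominator:
  z^2 - 4*z + 4 = (z - 2)^2

The numerator P(z) = 2*z^2 + 1 has P(2) = 9 ≠ 0, so no factor of (z - 2) cancels.
Near z = 2 we can therefore write f(z) = g(z)/(z - 2)^2 with g analytic at 2 and g(2) ≠ 0 (g is just the numerator).

Hence z = 2 is a pole of order 2.

Final answer: 2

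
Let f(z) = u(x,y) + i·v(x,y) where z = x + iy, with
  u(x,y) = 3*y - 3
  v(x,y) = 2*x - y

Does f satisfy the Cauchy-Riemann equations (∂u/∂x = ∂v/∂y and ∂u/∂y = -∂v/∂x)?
∂u/∂x = 0
∂v/∂y = -1
∂u/∂y = 3
∂v/∂x = 2
∂u/∂x ≠ ∂v/∂y and ∂u/∂y ≠ -∂v/∂x; the Cauchy-Riemann equations are not satisfied, so f is not analytic.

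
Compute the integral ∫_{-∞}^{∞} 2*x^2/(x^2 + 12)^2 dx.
sqrt(3)*pi/6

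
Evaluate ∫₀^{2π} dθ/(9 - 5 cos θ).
sqrt(14)*pi/14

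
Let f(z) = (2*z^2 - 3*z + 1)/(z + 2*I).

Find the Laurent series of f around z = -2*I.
(-7 + 6*I)/(z + 2*I) - 3 - 8*I + 2*(z + 2*I)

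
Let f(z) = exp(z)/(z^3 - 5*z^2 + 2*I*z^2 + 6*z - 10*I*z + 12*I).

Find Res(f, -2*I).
(1/52 - 5*I/52)*exp(-2*I)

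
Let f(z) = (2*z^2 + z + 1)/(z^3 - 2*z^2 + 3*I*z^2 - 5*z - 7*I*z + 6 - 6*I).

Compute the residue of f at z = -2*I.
Write f(z) = P(z)/Q(z) with P(z) = 2*z^2 + z + 1 and Q(z) = z^3 - 2*z^2 + 3*I*z^2 - 5*z - 7*I*z + 6 - 6*I.
The denominator factors as Q(z) = (z - 3)*(z + 1 + I)*(z + 2*I), so z = -2*I is a simple zero of Q and P is analytic there; z = -2*I is therefore a simple pole and
  Res(f, z₀) = P(z₀)/Q'(z₀).

Q'(z) = 3*z^2 - 4*z + 6*I*z - 5 - 7*I, so Q'(-2*I) = -5 + I.
P(-2*I) = -7 - 2*I.

Res(f, -2*I) = (-7 - 2*I)/(-5 + I) = 33/26 + 17*I/26

Final answer: 33/26 + 17*I/26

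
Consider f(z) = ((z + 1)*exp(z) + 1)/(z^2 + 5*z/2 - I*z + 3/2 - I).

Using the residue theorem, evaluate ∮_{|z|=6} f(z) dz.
By the residue theorem, ∮_C f(z) dz = 2πi · (sum of the residues of f at the poles inside |z| = 6).

The denominator factors as (z + 3/2 - I)*(z + 1), so the singularities of f are simple poles at z = -3/2 + I, z = -1.
  |-3/2 + I|² = 13/4 < 36 = 6², so this pole is inside the contour.
  |-1|² = 1 < 36 = 6², so this pole is inside the contour.

With P(z) = (z + 1)*exp(z) + 1 and Q(z) = z^2 + 5*z/2 - I*z + 3/2 - I, each pole is simple, so Res(f, z₀) = P(z₀)/Q'(z₀) with Q'(z) = 2*z + 5/2 - I.
  Res(f, -3/2 + I) = P(-3/2 + I)/Q'(-3/2 + I) = (1 + (-1/2 + I)*exp(-3/2 + I))/(-1/2 + I) = -2/5 - 4*I/5 + exp(-3/2 + I)
  Res(f, -1) = P(-1)/Q'(-1) = (1)/(1/2 - I) = 2/5 + 4*I/5

Sum of residues inside C: exp(-3/2 + I)
∮_C f(z) dz = 2πi · (exp(-3/2 + I)) = 2*I*pi*exp(-3/2 + I)

Final answer: 2*I*pi*exp(-3/2 + I)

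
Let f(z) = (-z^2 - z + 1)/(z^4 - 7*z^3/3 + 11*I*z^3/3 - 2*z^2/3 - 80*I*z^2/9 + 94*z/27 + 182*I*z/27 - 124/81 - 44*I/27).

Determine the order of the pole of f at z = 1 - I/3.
Factor the denominator:
  z^4 - 7*z^3/3 + 11*I*z^3/3 - 2*z^2/3 - 80*I*z^2/9 + 94*z/27 + 182*I*z/27 - 124/81 - 44*I/27 = (z - 1 + I/3)^2*(z + 1/3 + 3*I)*(z - 2/3)

The numerator P(z) = -z^2 - z + 1 has P(1 - I/3) = -8/9 + I ≠ 0, so no factor of (z - 1 + I/3) cancels.
Near z = 1 - I/3 we can therefore write f(z) = g(z)/(z - 1 + I/3)^2 with g analytic at 1 - I/3 and g(1 - I/3) ≠ 0 (g is the numerator divided by the remaining denominator factors).

Hence z = 1 - I/3 is a pole of order 2.

Final answer: 2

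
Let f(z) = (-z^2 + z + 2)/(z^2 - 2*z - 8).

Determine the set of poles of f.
The singularities of f are the zeros of the denominator. Factoring,
  z^2 - 2*z - 8 = (z + 2)*(z - 4)
so the candidates are z = -2, z = 4.

Check the numerator P(z) = -z^2 + z + 2 at each one:
  P(-2) = -4 ≠ 0, so z = -2 is a (simple) pole.
  P(4) = -10 ≠ 0, so z = 4 is a (simple) pole.

Poles of f: {-2, 4}

Final answer: {-2, 4}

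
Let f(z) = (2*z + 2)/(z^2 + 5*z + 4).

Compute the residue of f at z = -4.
2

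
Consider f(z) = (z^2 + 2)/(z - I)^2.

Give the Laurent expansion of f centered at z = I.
Put w = z - (I), i.e. z = w + I. The denominator is w^2, so it suffices to rewrite the numerator in powers of w.

P(z) = z^2 + 2
P(w + I) = 1 + 2*I*w + w^2

Dividing each term by w^2:
  f = 1/w^2 + 2*I/w + 1

Substituting back w = z - I:
  f(z) = 1/(z - I)^2 + 2*I/(z - I) + 1

The series is finite because the numerator is a polynomial; the negative powers form the principal part, and the coefficient of 1/(z - I) gives Res(f, I) = 2*I.

Final answer: 1/(z - I)^2 + 2*I/(z - I) + 1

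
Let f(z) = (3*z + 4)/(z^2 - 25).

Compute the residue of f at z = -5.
Write f(z) = P(z)/Q(z) with P(z) = 3*z + 4 and Q(z) = z^2 - 25.
The denominator factors as Q(z) = (z + 5)*(z - 5), so z = -5 is a simple zero of Q and P is analytic there; z = -5 is therefore a simple pole and
  Res(f, z₀) = P(z₀)/Q'(z₀).

Q'(z) = 2*z, so Q'(-5) = -10.
P(-5) = -11.

Res(f, -5) = (-11)/(-10) = 11/10

Final answer: 11/10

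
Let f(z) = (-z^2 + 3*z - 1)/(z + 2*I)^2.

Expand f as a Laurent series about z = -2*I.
Put w = z - (-2*I), i.e. z = w - 2*I. The denominator is w^2, so it suffices to rewrite the numerator in powers of w.

P(z) = -z^2 + 3*z - 1
P(w - 2*I) = 3 - 6*I + (3 + 4*I)*w - w^2

Dividing each term by w^2:
  f = (3 - 6*I)/w^2 + (3 + 4*I)/w - 1

Substituting back w = z + 2*I:
  f(z) = (3 - 6*I)/(z + 2*I)^2 + (3 + 4*I)/(z + 2*I) - 1

The series is finite because the numerator is a polynomial; the negative powers form the principal part, and the coefficient of 1/(z + 2*I) gives Res(f, -2*I) = 3 + 4*I.

Final answer: (3 - 6*I)/(z + 2*I)^2 + (3 + 4*I)/(z + 2*I) - 1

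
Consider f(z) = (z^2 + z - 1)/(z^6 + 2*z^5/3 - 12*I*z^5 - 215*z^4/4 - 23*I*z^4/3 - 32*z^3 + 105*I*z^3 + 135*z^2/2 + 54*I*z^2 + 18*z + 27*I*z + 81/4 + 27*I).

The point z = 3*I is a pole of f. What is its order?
4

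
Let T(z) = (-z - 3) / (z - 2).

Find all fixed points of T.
{1/2 - sqrt(11)*I/2, 1/2 + sqrt(11)*I/2}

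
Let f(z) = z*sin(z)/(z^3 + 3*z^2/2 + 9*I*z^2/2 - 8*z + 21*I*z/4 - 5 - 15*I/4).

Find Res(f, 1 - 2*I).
Write f(z) = P(z)/Q(z) with P(z) = z*sin(z) and Q(z) = z^3 + 3*z^2/2 + 9*I*z^2/2 - 8*z + 21*I*z/4 - 5 - 15*I/4.
The denominator factors as Q(z) = (z + 1/2 + I)*(z + 2 + 3*I/2)*(z - 1 + 2*I), so z = 1 - 2*I is a simple zero of Q and P is analytic there; z = 1 - 2*I is therefore a simple pole and
  Res(f, z₀) = P(z₀)/Q'(z₀).

Q'(z) = 3*z^2 + 3*z + 9*I*z - 8 + 21*I/4, so Q'(1 - 2*I) = 4 - 15*I/4.
P(1 - 2*I) = (1 - 2*I)*sin(1 - 2*I).

Res(f, 1 - 2*I) = ((1 - 2*I)*sin(1 - 2*I))/(4 - 15*I/4) = (184/481 - 68*I/481)*sin(1 - 2*I)

Final answer: (184/481 - 68*I/481)*sin(1 - 2*I)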